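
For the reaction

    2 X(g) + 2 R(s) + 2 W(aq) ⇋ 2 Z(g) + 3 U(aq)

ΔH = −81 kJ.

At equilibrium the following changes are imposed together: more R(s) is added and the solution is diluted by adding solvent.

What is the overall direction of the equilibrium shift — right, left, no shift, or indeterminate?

R is a pure solid; its activity is 1 regardless of amount, so Q is unaffected — no shift from this change.
Dilution lowers every aqueous concentration by the same factor. Δn_aq = 3 − 2 = +1, so the system shifts toward the side with more dissolved moles — to the right.
Only the nonzero effect(s) matter; the net shift is to the right.

right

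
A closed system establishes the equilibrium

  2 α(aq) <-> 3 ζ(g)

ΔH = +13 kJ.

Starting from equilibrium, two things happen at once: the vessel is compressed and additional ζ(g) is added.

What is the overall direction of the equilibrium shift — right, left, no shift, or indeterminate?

Gas moles: reactants 0, products 3 (Δn_gas = +3). Compression shifts the system toward the side with fewer moles of gas — to the left.
Adding ζ (g), a product, drives the reaction to the left.
All effects act in the same direction — net shift to the left.

left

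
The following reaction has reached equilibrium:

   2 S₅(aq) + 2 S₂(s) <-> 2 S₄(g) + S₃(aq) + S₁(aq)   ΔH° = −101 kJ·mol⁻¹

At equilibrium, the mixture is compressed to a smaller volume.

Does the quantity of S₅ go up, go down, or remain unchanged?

Gas moles: reactants 0, products 2 (Δn_gas = +2). Compression shifts the system toward the side with fewer moles of gas — to the left.
The net shift is to the left. S₅ is a reactant, so its amount increases.

increases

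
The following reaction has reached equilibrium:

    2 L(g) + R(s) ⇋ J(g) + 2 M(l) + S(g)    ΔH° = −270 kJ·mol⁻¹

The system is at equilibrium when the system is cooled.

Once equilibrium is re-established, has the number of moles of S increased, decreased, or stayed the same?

increases

The forward reaction is exothermic. Lowering T favours the exothermic direction — shift to the right.
The net shift is to the right. S is a product, so its amount increases.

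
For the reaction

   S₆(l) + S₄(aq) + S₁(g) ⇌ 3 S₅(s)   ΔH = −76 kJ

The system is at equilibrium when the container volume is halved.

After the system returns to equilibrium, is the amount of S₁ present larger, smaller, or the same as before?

decreases

Gas moles: reactants 1, products 0 (Δn_gas = -1). Compression shifts the system toward the side with fewer moles of gas — to the right.
The net shift is to the right. S₁ is a reactant, so its amount decreases.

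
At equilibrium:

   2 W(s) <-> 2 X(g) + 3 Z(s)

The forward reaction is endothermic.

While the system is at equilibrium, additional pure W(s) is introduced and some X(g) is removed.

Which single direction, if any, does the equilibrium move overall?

W is a pure solid; its activity is 1 regardless of amount, so Q is unaffected — no shift from this change.
Removing X (g), a product, drives the reaction to the right.
Only the nonzero effect(s) matter; the net shift is to the right.

right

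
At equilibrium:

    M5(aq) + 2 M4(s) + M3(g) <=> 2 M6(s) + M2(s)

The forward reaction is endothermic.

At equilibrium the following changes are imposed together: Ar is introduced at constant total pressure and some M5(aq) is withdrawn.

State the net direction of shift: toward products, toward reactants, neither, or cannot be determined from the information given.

Adding inert gas at constant total pressure expands the volume and lowers every reacting partial pressure. With Δn_gas = 0 − 1 = -1, Q moves away from K toward the side with fewer gas moles, so the system shifts toward the side with more gas moles — to the left.
Removing M5 (aq), a reactant, drives the reaction to the left.
All effects act in the same direction — net shift to the left.

left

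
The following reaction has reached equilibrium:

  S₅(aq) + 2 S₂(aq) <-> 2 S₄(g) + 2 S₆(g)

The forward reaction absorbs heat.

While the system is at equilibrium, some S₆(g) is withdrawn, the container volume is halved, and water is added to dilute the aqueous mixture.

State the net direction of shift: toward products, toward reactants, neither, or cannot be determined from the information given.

Removing S₆ (g), a product, drives the reaction to the right.
Gas moles: reactants 0, products 4 (Δn_gas = +4). Compression shifts the system toward the side with fewer moles of gas — to the left.
Dilution lowers every aqueous concentration by the same factor. Δn_aq = 0 − 3 = -3, so the system shifts toward the side with more dissolved moles — to the left.
The individual effects push in opposite directions; without quantitative information the net direction cannot be determined.

cannot be determined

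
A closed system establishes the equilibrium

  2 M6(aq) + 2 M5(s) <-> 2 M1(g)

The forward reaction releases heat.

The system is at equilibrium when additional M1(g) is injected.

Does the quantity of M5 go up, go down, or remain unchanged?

Adding M1 (g), a product, drives the reaction to the left.
The net shift is to the left. M5 is a reactant, so its amount increases.

increases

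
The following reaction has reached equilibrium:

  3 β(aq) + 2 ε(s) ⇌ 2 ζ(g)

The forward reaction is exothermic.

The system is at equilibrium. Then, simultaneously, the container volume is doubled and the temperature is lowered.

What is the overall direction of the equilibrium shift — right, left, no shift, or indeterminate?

right

Gas moles: reactants 0, products 2 (Δn_gas = +2). Expansion shifts the system toward the side with more moles of gas — to the right.
The forward reaction is exothermic. Lowering T favours the exothermic direction — shift to the right.
All effects act in the same direction — net shift to the right.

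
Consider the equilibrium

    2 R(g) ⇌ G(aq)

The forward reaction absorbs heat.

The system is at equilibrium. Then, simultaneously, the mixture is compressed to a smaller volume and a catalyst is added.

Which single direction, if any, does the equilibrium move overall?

right

Gas moles: reactants 2, products 0 (Δn_gas = -2). Compression shifts the system toward the side with fewer moles of gas — to the right.
A catalyst speeds both forward and reverse rates equally; it changes neither Q nor K — no shift from this change.
Only the nonzero effect(s) matter; the net shift is to the right.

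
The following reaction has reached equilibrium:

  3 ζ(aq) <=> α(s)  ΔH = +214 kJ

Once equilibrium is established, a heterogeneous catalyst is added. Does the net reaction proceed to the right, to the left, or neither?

no shift

A catalyst speeds both forward and reverse rates equally; it changes neither Q nor K — no shift from this change.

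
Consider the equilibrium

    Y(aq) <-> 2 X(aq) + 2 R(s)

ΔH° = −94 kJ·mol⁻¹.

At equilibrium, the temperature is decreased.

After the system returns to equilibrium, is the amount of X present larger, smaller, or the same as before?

The forward reaction is exothermic. Lowering T favours the exothermic direction — shift to the right.
The net shift is to the right. X is a product, so its amount increases.

increases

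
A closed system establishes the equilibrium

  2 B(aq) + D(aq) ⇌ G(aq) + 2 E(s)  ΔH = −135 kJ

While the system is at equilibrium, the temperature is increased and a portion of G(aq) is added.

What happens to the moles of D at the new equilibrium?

The forward reaction is exothermic. Raising T favours the endothermic direction — shift to the left.
Adding G (aq), a product, drives the reaction to the left.
The net shift is to the left. D is a reactant, so its amount increases.

increases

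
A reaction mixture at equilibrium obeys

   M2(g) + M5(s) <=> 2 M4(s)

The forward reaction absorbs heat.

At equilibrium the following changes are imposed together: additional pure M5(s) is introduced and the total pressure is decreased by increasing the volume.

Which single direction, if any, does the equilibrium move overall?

left

M5 is a pure solid; its activity is 1 regardless of amount, so Q is unaffected — no shift from this change.
Gas moles: reactants 1, products 0 (Δn_gas = -1). Expansion shifts the system toward the side with more moles of gas — to the left.
Only the nonzero effect(s) matter; the net shift is to the left.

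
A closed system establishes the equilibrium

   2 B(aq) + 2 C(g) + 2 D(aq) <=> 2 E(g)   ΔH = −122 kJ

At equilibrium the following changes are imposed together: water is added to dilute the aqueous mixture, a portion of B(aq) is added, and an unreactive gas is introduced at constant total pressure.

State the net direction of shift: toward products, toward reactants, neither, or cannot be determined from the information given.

Dilution lowers every aqueous concentration by the same factor. Δn_aq = 0 − 4 = -4, so the system shifts toward the side with more dissolved moles — to the left.
Adding B (aq), a reactant, drives the reaction to the right.
Adding inert gas at constant total pressure expands the volume, scaling every reacting partial pressure by the same factor. Δn_gas = 2 − 2 = 0, so Q is unchanged — no shift.
The individual effects push in opposite directions; without quantitative information the net direction cannot be determined.

cannot be determined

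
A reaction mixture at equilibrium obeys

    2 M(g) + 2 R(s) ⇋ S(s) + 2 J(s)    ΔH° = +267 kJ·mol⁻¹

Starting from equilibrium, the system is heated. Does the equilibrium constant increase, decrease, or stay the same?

increases

K depends on temperature via the van 't Hoff relation. The forward reaction is endothermic, so raising T increases K.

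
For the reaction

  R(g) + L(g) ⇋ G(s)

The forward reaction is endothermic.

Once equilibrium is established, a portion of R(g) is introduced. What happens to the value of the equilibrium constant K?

The equilibrium constant depends only on temperature. This perturbation may move the position of equilibrium, but since T is unchanged, K itself is unchanged.

unchanged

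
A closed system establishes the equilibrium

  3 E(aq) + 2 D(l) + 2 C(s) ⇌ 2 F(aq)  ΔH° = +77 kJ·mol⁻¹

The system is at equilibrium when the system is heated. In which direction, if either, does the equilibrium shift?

The forward reaction is endothermic. Raising T favours the endothermic direction — shift to the right.

right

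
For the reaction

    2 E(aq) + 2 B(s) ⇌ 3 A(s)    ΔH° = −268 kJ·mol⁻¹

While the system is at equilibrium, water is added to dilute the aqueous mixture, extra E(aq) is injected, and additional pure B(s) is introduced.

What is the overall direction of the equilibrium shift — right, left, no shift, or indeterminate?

cannot be determined

Dilution lowers every aqueous concentration by the same factor. Δn_aq = 0 − 2 = -2, so the system shifts toward the side with more dissolved moles — to the left.
Adding E (aq), a reactant, drives the reaction to the right.
B is a pure solid; its activity is 1 regardless of amount, so Q is unaffected — no shift from this change.
The individual effects push in opposite directions; without quantitative information the net direction cannot be determined.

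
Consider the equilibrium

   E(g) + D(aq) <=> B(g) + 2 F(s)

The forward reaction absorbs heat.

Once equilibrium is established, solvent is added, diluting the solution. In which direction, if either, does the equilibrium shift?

Dilution lowers every aqueous concentration by the same factor. Δn_aq = 0 − 1 = -1, so the system shifts toward the side with more dissolved moles — to the left.

left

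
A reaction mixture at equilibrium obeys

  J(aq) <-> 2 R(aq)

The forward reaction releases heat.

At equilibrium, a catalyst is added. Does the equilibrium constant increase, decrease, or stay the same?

The equilibrium constant depends only on temperature. This perturbation changes neither the position of equilibrium nor K.

unchanged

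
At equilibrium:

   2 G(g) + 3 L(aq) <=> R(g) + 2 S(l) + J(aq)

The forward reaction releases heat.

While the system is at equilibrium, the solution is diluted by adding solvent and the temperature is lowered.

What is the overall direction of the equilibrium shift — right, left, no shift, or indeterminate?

Dilution lowers every aqueous concentration by the same factor. Δn_aq = 1 − 3 = -2, so the system shifts toward the side with more dissolved moles — to the left.
The forward reaction is exothermic. Lowering T favours the exothermic direction — shift to the right.
The individual effects push in opposite directions; without quantitative information the net direction cannot be determined.

cannot be determined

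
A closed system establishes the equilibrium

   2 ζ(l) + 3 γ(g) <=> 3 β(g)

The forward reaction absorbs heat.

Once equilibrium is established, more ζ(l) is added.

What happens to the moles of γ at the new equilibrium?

ζ is a pure liquid; its activity is 1 regardless of amount, so Q is unaffected — no shift from this change.
No net shift occurs, so the amount of γ is unchanged.

unchanged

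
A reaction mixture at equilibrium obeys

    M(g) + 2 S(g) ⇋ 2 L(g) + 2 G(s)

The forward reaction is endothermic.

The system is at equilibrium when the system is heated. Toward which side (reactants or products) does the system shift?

The forward reaction is endothermic. Raising T favours the endothermic direction — shift to the right.

right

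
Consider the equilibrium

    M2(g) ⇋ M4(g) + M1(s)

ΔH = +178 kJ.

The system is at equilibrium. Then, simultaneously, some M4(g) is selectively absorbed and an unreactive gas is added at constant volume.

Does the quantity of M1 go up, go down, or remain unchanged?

increases

Removing M4 (g), a product, drives the reaction to the right.
At constant volume, adding an inert gas leaves every reacting species' partial pressure unchanged, so Q is unchanged — no shift from this change.
The net shift is to the right. M1 is a product, so its amount increases.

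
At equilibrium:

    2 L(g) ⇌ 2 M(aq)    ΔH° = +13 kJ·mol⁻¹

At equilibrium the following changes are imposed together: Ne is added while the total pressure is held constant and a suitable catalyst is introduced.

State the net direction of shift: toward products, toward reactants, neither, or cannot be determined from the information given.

Adding inert gas at constant total pressure expands the volume and lowers every reacting partial pressure. With Δn_gas = 0 − 2 = -2, Q moves away from K toward the side with fewer gas moles, so the system shifts toward the side with more gas moles — to the left.
A catalyst speeds both forward and reverse rates equally; it changes neither Q nor K — no shift from this change.
Only the nonzero effect(s) matter; the net shift is to the left.

left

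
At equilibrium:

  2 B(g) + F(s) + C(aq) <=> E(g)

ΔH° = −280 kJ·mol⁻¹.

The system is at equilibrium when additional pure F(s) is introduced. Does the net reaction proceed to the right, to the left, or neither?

no shift

F is a pure solid; its activity is 1 regardless of amount, so Q is unaffected — no shift from this change.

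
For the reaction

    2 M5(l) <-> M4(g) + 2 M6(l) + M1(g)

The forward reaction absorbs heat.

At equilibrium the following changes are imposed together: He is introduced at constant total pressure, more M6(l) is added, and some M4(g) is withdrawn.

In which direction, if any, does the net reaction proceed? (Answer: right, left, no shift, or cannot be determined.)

Adding inert gas at constant total pressure expands the volume and lowers every reacting partial pressure. With Δn_gas = 2 − 0 = +2, Q moves away from K toward the side with fewer gas moles, so the system shifts toward the side with more gas moles — to the right.
M6 is a pure liquid; its activity is 1 regardless of amount, so Q is unaffected — no shift from this change.
Removing M4 (g), a product, drives the reaction to the right.
Only the nonzero effect(s) matter; the net shift is to the right.

right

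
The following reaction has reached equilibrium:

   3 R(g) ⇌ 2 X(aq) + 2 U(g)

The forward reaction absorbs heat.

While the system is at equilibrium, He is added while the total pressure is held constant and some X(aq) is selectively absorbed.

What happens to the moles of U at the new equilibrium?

cannot be determined

Adding inert gas at constant total pressure expands the volume and lowers every reacting partial pressure. With Δn_gas = 2 − 3 = -1, Q moves away from K toward the side with fewer gas moles, so the system shifts toward the side with more gas moles — to the left.
Removing X (aq), a product, drives the reaction to the right.
The two effects oppose each other, so the net shift — and hence the change in U — cannot be determined from the given information.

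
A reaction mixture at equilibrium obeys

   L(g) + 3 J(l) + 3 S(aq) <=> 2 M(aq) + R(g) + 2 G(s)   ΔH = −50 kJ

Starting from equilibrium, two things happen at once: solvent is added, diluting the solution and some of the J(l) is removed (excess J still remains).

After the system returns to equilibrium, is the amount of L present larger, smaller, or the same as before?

increases

Dilution lowers every aqueous concentration by the same factor. Δn_aq = 2 − 3 = -1, so the system shifts toward the side with more dissolved moles — to the left.
J is a pure liquid; its activity is 1 regardless of amount, so Q is unaffected — no shift from this change.
The net shift is to the left. L is a reactant, so its amount increases.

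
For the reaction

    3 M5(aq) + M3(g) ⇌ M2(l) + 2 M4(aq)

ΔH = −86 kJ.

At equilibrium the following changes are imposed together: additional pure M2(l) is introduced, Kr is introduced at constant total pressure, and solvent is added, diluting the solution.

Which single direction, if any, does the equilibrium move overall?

M2 is a pure liquid; its activity is 1 regardless of amount, so Q is unaffected — no shift from this change.
Adding inert gas at constant total pressure expands the volume and lowers every reacting partial pressure. With Δn_gas = 0 − 1 = -1, Q moves away from K toward the side with fewer gas moles, so the system shifts toward the side with more gas moles — to the left.
Dilution lowers every aqueous concentration by the same factor. Δn_aq = 2 − 3 = -1, so the system shifts toward the side with more dissolved moles — to the left.
Only the nonzero effect(s) matter; the net shift is to the left.

left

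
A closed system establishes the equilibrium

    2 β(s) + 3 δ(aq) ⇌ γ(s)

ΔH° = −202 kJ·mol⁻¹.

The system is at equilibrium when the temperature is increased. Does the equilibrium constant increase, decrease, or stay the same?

K depends on temperature via the van 't Hoff relation. The forward reaction is exothermic, so raising T decreases K.

decreases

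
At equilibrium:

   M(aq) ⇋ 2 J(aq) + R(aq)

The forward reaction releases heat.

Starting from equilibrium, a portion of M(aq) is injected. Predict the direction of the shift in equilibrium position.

right

Adding M (aq), a reactant, drives the reaction to the right.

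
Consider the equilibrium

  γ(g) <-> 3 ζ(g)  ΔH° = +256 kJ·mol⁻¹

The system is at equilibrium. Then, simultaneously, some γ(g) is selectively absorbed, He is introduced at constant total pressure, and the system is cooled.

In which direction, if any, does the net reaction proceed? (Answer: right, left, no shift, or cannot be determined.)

Removing γ (g), a reactant, drives the reaction to the left.
Adding inert gas at constant total pressure expands the volume and lowers every reacting partial pressure. With Δn_gas = 3 − 1 = +2, Q moves away from K toward the side with fewer gas moles, so the system shifts toward the side with more gas moles — to the right.
The forward reaction is endothermic. Lowering T favours the exothermic direction — shift to the left.
The individual effects push in opposite directions; without quantitative information the net direction cannot be determined.

cannot be determined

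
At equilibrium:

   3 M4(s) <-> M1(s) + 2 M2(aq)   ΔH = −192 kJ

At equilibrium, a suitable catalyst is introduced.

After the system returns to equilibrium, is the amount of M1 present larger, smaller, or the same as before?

unchanged

A catalyst speeds both forward and reverse rates equally; it changes neither Q nor K — no shift from this change.
No net shift occurs, so the amount of M1 is unchanged.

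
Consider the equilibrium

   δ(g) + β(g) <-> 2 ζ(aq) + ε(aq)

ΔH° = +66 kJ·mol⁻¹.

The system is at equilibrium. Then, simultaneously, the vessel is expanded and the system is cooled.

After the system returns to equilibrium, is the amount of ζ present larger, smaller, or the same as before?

decreases

Gas moles: reactants 2, products 0 (Δn_gas = -2). Expansion shifts the system toward the side with more moles of gas — to the left.
The forward reaction is endothermic. Lowering T favours the exothermic direction — shift to the left.
The net shift is to the left. ζ is a product, so its amount decreases.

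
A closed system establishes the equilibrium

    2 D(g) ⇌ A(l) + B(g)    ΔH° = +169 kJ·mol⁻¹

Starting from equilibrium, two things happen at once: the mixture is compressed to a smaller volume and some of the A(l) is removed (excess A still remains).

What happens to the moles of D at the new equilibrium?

Gas moles: reactants 2, products 1 (Δn_gas = -1). Compression shifts the system toward the side with fewer moles of gas — to the right.
A is a pure liquid; its activity is 1 regardless of amount, so Q is unaffected — no shift from this change.
The net shift is to the right. D is a reactant, so its amount decreases.

decreases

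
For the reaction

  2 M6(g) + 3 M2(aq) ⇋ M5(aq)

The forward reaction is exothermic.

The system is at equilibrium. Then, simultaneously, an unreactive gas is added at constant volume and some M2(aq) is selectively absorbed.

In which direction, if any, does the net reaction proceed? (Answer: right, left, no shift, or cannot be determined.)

At constant volume, adding an inert gas leaves every reacting species' partial pressure unchanged, so Q is unchanged — no shift from this change.
Removing M2 (aq), a reactant, drives the reaction to the left.
Only the nonzero effect(s) matter; the net shift is to the left.

left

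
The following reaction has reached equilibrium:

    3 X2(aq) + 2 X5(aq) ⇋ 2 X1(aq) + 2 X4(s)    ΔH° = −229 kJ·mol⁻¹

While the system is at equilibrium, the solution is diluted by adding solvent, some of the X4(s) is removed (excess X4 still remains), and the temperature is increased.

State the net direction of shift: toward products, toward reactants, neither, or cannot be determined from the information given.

Dilution lowers every aqueous concentration by the same factor. Δn_aq = 2 − 5 = -3, so the system shifts toward the side with more dissolved moles — to the left.
X4 is a pure solid; its activity is 1 regardless of amount, so Q is unaffected — no shift from this change.
The forward reaction is exothermic. Raising T favours the endothermic direction — shift to the left.
Only the nonzero effect(s) matter; the net shift is to the left.

left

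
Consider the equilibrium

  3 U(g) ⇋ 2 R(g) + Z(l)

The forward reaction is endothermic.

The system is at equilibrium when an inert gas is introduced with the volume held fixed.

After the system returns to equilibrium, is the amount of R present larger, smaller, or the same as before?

At constant volume, adding an inert gas leaves every reacting species' partial pressure unchanged, so Q is unchanged — no shift from this change.
No net shift occurs, so the amount of R is unchanged.

unchanged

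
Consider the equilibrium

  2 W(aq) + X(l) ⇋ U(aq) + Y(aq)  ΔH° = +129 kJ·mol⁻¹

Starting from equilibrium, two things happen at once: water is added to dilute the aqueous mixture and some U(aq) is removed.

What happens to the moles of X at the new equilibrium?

Dilution scales every aqueous concentration by the same factor. Δn_aq = 2 − 2 = 0, so Q is unchanged — no shift.
Removing U (aq), a product, drives the reaction to the right.
The net shift is to the right. X is a reactant, so its amount decreases.

decreases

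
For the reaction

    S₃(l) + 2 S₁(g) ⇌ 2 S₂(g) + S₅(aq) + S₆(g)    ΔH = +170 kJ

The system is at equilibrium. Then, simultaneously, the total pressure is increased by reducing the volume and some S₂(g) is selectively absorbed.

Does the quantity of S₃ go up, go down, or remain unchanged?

cannot be determined

Gas moles: reactants 2, products 3 (Δn_gas = +1). Compression shifts the system toward the side with fewer moles of gas — to the left.
Removing S₂ (g), a product, drives the reaction to the right.
The two effects oppose each other, so the net shift — and hence the change in S₃ — cannot be determined from the given information.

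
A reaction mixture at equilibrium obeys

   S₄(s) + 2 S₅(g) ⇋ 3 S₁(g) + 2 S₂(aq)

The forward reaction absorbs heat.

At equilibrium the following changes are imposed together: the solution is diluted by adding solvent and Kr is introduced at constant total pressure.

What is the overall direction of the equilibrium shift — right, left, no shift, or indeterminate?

Dilution lowers every aqueous concentration by the same factor. Δn_aq = 2 − 0 = +2, so the system shifts toward the side with more dissolved moles — to the right.
Adding inert gas at constant total pressure expands the volume and lowers every reacting partial pressure. With Δn_gas = 3 − 2 = +1, Q moves away from K toward the side with fewer gas moles, so the system shifts toward the side with more gas moles — to the right.
All effects act in the same direction — net shift to the right.

right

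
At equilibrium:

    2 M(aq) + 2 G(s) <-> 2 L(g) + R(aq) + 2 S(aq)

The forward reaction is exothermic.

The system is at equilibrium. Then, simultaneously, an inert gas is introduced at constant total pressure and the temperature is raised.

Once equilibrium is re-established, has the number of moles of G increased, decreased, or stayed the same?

cannot be determined

Adding inert gas at constant total pressure expands the volume and lowers every reacting partial pressure. With Δn_gas = 2 − 0 = +2, Q moves away from K toward the side with fewer gas moles, so the system shifts toward the side with more gas moles — to the right.
The forward reaction is exothermic. Raising T favours the endothermic direction — shift to the left.
The two effects oppose each other, so the net shift — and hence the change in G — cannot be determined from the given information.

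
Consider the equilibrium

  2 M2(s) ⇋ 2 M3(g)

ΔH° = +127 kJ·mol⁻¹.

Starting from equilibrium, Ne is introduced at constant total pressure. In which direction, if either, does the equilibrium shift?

Adding inert gas at constant total pressure expands the volume and lowers every reacting partial pressure. With Δn_gas = 2 − 0 = +2, Q moves away from K toward the side with fewer gas moles, so the system shifts toward the side with more gas moles — to the right.

right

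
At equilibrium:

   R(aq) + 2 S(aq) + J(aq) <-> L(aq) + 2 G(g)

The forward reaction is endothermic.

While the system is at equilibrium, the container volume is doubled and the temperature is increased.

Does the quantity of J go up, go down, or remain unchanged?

Gas moles: reactants 0, products 2 (Δn_gas = +2). Expansion shifts the system toward the side with more moles of gas — to the right.
The forward reaction is endothermic. Raising T favours the endothermic direction — shift to the right.
The net shift is to the right. J is a reactant, so its amount decreases.

decreases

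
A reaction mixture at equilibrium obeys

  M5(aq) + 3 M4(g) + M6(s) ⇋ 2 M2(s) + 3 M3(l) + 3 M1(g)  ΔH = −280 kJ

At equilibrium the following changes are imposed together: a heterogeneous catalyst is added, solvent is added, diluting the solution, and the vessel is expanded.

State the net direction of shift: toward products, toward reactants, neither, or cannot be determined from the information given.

A catalyst speeds both forward and reverse rates equally; it changes neither Q nor K — no shift from this change.
Dilution lowers every aqueous concentration by the same factor. Δn_aq = 0 − 1 = -1, so the system shifts toward the side with more dissolved moles — to the left.
Gas moles: reactants 3, products 3. Δn_gas = 0, so a volume change leaves Q equal to K — no shift from this change.
Only the nonzero effect(s) matter; the net shift is to the left.

left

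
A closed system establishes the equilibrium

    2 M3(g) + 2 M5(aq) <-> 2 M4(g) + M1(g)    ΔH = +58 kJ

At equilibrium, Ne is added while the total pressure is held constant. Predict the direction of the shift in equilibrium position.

Adding inert gas at constant total pressure expands the volume and lowers every reacting partial pressure. With Δn_gas = 3 − 2 = +1, Q moves away from K toward the side with fewer gas moles, so the system shifts toward the side with more gas moles — to the right.

right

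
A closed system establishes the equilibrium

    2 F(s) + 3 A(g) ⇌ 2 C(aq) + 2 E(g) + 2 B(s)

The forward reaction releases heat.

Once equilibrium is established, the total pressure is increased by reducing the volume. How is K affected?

The equilibrium constant depends only on temperature. This perturbation may move the position of equilibrium, but since T is unchanged, K itself is unchanged.

unchanged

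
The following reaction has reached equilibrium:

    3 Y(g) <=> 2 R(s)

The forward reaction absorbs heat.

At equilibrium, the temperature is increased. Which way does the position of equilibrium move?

right

The forward reaction is endothermic. Raising T favours the endothermic direction — shift to the right.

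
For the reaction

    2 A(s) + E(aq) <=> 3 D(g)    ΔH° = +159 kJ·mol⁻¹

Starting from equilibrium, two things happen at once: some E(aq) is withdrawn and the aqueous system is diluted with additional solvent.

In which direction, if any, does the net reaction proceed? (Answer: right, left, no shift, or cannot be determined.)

left

Removing E (aq), a reactant, drives the reaction to the left.
Dilution lowers every aqueous concentration by the same factor. Δn_aq = 0 − 1 = -1, so the system shifts toward the side with more dissolved moles — to the left.
All effects act in the same direction — net shift to the left.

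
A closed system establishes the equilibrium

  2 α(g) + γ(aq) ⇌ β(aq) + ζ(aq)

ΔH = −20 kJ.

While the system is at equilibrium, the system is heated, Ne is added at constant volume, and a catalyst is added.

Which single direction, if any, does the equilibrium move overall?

The forward reaction is exothermic. Raising T favours the endothermic direction — shift to the left.
At constant volume, adding an inert gas leaves every reacting species' partial pressure unchanged, so Q is unchanged — no shift from this change.
A catalyst speeds both forward and reverse rates equally; it changes neither Q nor K — no shift from this change.
Only the nonzero effect(s) matter; the net shift is to the left.

left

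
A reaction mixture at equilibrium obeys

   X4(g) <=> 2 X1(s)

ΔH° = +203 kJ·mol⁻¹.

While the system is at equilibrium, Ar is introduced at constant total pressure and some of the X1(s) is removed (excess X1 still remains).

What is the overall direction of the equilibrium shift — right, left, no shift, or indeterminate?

Adding inert gas at constant total pressure expands the volume and lowers every reacting partial pressure. With Δn_gas = 0 − 1 = -1, Q moves away from K toward the side with fewer gas moles, so the system shifts toward the side with more gas moles — to the left.
X1 is a pure solid; its activity is 1 regardless of amount, so Q is unaffected — no shift from this change.
Only the nonzero effect(s) matter; the net shift is to the left.

left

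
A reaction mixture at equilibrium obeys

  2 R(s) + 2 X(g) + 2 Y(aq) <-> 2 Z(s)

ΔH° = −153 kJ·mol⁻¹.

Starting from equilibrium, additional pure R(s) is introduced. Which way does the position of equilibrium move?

no shift

R is a pure solid; its activity is 1 regardless of amount, so Q is unaffected — no shift from this change.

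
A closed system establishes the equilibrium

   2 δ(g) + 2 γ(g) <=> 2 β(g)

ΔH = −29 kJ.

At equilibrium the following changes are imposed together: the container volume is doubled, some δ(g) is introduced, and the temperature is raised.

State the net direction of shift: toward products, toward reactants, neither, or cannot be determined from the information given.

Gas moles: reactants 4, products 2 (Δn_gas = -2). Expansion shifts the system toward the side with more moles of gas — to the left.
Adding δ (g), a reactant, drives the reaction to the right.
The forward reaction is exothermic. Raising T favours the endothermic direction — shift to the left.
The individual effects push in opposite directions; without quantitative information the net direction cannot be determined.

cannot be determined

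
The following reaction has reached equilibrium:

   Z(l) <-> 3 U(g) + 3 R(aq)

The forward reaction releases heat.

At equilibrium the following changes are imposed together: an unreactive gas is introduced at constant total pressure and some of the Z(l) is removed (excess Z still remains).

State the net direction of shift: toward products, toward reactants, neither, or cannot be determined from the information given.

right

Adding inert gas at constant total pressure expands the volume and lowers every reacting partial pressure. With Δn_gas = 3 − 0 = +3, Q moves away from K toward the side with fewer gas moles, so the system shifts toward the side with more gas moles — to the right.
Z is a pure liquid; its activity is 1 regardless of amount, so Q is unaffected — no shift from this change.
Only the nonzero effect(s) matter; the net shift is to the right.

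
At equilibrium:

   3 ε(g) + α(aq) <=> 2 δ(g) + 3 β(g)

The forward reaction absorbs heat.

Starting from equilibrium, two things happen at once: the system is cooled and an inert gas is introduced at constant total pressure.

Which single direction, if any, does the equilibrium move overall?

cannot be determined

The forward reaction is endothermic. Lowering T favours the exothermic direction — shift to the left.
Adding inert gas at constant total pressure expands the volume and lowers every reacting partial pressure. With Δn_gas = 5 − 3 = +2, Q moves away from K toward the side with fewer gas moles, so the system shifts toward the side with more gas moles — to the right.
The individual effects push in opposite directions; without quantitative information the net direction cannot be determined.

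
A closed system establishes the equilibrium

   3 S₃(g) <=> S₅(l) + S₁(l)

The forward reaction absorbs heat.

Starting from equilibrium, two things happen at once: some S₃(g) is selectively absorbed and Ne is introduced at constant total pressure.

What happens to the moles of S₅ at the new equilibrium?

decreases

Removing S₃ (g), a reactant, drives the reaction to the left.
Adding inert gas at constant total pressure expands the volume and lowers every reacting partial pressure. With Δn_gas = 0 − 3 = -3, Q moves away from K toward the side with fewer gas moles, so the system shifts toward the side with more gas moles — to the left.
The net shift is to the left. S₅ is a product, so its amount decreases.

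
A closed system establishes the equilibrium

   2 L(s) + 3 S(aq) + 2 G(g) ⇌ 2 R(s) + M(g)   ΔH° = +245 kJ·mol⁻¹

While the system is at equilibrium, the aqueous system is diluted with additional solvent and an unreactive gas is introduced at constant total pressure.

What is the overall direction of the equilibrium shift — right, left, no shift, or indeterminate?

Dilution lowers every aqueous concentration by the same factor. Δn_aq = 0 − 3 = -3, so the system shifts toward the side with more dissolved moles — to the left.
Adding inert gas at constant total pressure expands the volume and lowers every reacting partial pressure. With Δn_gas = 1 − 2 = -1, Q moves away from K toward the side with fewer gas moles, so the system shifts toward the side with more gas moles — to the left.
All effects act in the same direction — net shift to the left.

left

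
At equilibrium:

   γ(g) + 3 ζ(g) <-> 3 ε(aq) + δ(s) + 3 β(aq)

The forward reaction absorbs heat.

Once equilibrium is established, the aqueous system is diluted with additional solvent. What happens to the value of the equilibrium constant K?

unchanged

The equilibrium constant depends only on temperature. This perturbation may move the position of equilibrium, but since T is unchanged, K itself is unchanged.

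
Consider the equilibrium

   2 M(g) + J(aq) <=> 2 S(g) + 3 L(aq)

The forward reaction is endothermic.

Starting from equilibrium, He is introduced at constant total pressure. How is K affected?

unchanged

The equilibrium constant depends only on temperature. This perturbation changes neither the position of equilibrium nor K.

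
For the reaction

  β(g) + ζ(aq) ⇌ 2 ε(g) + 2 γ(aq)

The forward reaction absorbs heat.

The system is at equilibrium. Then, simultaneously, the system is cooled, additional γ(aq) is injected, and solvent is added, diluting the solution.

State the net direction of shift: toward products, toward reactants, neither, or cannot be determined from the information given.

cannot be determined

The forward reaction is endothermic. Lowering T favours the exothermic direction — shift to the left.
Adding γ (aq), a product, drives the reaction to the left.
Dilution lowers every aqueous concentration by the same factor. Δn_aq = 2 − 1 = +1, so the system shifts toward the side with more dissolved moles — to the right.
The individual effects push in opposite directions; without quantitative information the net direction cannot be determined.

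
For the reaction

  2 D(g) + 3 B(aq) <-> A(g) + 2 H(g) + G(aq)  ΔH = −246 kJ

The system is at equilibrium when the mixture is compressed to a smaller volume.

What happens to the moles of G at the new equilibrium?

Gas moles: reactants 2, products 3 (Δn_gas = +1). Compression shifts the system toward the side with fewer moles of gas — to the left.
The net shift is to the left. G is a product, so its amount decreases.

decreases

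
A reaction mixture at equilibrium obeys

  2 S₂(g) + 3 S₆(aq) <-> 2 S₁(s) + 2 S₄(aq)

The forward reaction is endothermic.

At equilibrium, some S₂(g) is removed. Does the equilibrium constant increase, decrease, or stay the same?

The equilibrium constant depends only on temperature. This perturbation may move the position of equilibrium, but since T is unchanged, K itself is unchanged.

unchanged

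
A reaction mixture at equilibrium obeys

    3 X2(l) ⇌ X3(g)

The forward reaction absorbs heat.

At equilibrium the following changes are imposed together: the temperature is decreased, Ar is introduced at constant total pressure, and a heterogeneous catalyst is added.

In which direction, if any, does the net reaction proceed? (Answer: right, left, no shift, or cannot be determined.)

The forward reaction is endothermic. Lowering T favours the exothermic direction — shift to the left.
Adding inert gas at constant total pressure expands the volume and lowers every reacting partial pressure. With Δn_gas = 1 − 0 = +1, Q moves away from K toward the side with fewer gas moles, so the system shifts toward the side with more gas moles — to the right.
A catalyst speeds both forward and reverse rates equally; it changes neither Q nor K — no shift from this change.
The individual effects push in opposite directions; without quantitative information the net direction cannot be determined.

cannot be determined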